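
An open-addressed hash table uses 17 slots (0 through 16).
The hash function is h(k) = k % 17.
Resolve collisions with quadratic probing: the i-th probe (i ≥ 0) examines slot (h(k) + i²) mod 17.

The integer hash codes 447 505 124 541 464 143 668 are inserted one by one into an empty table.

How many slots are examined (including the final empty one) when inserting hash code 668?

5

447: h=5 => slot 5
505: h=12 => slot 12
124: h=5, probe 5,6 => slot 6
541: h=14 => slot 14
464: h=5, probe 5,6,9 => slot 9
143: h=7 => slot 7
668: h=5, probe 5,6,9,14,4 => slot 4
Table: [-, -, -, -, 668, 447, 124, 143, -, 464, -, -, 505, -, 541, -, -]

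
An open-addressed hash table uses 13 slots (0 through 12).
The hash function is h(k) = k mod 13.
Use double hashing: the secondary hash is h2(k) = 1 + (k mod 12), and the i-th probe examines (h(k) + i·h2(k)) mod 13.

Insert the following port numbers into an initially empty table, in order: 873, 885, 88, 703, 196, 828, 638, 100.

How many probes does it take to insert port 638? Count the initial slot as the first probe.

2

873 hashes to 2; slot 2 is free → place at 2.
885 hashes to 1; slot 1 is free → place at 1.
88 hashes to 10; slot 10 is free → place at 10.
703 hashes to 1, h2=8; 1 taken → place at 9.
196 hashes to 1, h2=5; 1 taken → place at 6.
828 hashes to 9, h2=1; 9,10 taken → place at 11.
638 hashes to 1, h2=3; 1 taken → place at 4.
100 hashes to 9, h2=5; 9,1,6,11 taken → place at 3.
Table: [—, 885, 873, 100, 638, —, 196, —, —, 703, 88, 828, —]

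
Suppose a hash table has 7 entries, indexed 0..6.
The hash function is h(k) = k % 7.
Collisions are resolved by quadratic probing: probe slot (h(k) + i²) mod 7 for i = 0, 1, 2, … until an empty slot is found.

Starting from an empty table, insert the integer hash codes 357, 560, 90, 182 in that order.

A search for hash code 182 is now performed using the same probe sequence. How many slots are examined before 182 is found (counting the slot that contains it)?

357: h=0 -> slot 0
560: h=0, probe 0,1 -> slot 1
90: h=6 -> slot 6
182: h=0, probe 0,1,4 -> slot 4
Table: [357, 560, -, -, 182, -, 90]
Lookup 182: h=0, probe 0,1,4 → found at 4.

3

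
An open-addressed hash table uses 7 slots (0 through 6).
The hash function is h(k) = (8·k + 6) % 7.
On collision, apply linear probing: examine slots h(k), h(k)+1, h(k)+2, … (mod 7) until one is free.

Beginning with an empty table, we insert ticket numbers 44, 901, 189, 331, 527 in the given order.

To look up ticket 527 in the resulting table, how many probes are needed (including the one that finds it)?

3

44: h=1 → slot 1
901: h=4 → slot 4
189: h=6 → slot 6
331: h=1, probe 1,2 → slot 2
527: h=1, probe 1,2,3 → slot 3
Table: [∅, 44, 331, 527, 901, ∅, 189]
Lookup 527: h=1, probe 1,2,3 → found at 3.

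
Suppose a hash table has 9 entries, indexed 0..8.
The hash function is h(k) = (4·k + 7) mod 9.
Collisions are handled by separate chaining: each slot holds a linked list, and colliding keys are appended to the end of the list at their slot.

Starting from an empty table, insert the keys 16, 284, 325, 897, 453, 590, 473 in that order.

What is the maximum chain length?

Insert 16: h=8, bucket 8 empty -> new chain.
Insert 284: h=0, bucket 0 empty -> new chain.
Insert 325: h=2, bucket 2 empty -> new chain.
Insert 897: h=4, bucket 4 empty -> new chain.
Insert 453: h=1, bucket 1 empty -> new chain.
Insert 590: h=0, bucket 0 nonempty -> append to chain.
Insert 473: h=0, bucket 0 nonempty -> append to chain.
Final buckets:
0: 284 -> 590 -> 473
1: 453
2: 325
3: .
4: 897
5: .
6: .
7: .
8: 16

3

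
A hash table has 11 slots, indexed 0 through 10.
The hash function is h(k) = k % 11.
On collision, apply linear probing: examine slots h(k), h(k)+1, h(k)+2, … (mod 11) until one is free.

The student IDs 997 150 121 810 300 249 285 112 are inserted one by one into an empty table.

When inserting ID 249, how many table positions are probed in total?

4

Insert 997: h=7, slot 7 empty => index 7.
Insert 150: h=7, slot 7 occupied => index 8.
Insert 121: h=0, slot 0 empty => index 0.
Insert 810: h=7, slots 7,8 occupied => index 9.
Insert 300: h=3, slot 3 empty => index 3.
Insert 249: h=7, slots 7,8,9 occupied => index 10.
Insert 285: h=10, slots 10,0 occupied => index 1.
Insert 112: h=2, slot 2 empty => index 2.
Table: [121, 285, 112, 300, _, _, _, 997, 150, 810, 249]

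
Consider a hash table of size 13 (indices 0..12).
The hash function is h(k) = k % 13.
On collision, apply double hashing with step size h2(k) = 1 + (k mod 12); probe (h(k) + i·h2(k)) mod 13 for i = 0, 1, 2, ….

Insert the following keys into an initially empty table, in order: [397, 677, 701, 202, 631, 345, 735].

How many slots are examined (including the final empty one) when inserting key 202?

2

397 hashes to 7; slot 7 is free → place at 7.
677 hashes to 1; slot 1 is free → place at 1.
701 hashes to 12; slot 12 is free → place at 12.
202 hashes to 7, h2=11; 7 taken → place at 5.
631 hashes to 7, h2=8; 7 taken → place at 2.
345 hashes to 7, h2=10; 7 taken → place at 4.
735 hashes to 7, h2=4; 7 taken → place at 11.
Table: [—, 677, 631, —, 345, 202, —, 397, —, —, —, 735, 701]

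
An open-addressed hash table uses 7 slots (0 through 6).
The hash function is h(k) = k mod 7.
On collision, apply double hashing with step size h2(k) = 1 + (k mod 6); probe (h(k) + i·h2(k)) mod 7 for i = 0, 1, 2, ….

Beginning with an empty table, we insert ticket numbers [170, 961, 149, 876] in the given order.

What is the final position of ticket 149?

1

170 hashes to 2; slot 2 is free -> place at 2.
961 hashes to 2, h2=2; 2 taken -> place at 4.
149 hashes to 2, h2=6; 2 taken -> place at 1.
876 hashes to 1, h2=1; 1,2 taken -> place at 3.
Table: [—, 149, 170, 876, 961, —, —]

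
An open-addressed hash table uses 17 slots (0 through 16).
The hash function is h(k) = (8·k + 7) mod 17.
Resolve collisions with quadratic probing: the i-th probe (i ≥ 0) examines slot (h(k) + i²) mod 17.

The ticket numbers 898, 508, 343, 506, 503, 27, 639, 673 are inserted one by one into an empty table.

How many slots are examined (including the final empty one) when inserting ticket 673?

898 hashes to 0; slot 0 is free => place at 0.
508 hashes to 8; slot 8 is free => place at 8.
343 hashes to 14; slot 14 is free => place at 14.
506 hashes to 9; slot 9 is free => place at 9.
503 hashes to 2; slot 2 is free => place at 2.
27 hashes to 2; 2 taken => place at 3.
639 hashes to 2; 2,3 taken => place at 6.
673 hashes to 2; 2,3,6 taken => place at 11.
Table: [898, ∅, 503, 27, ∅, ∅, 639, ∅, 508, 506, ∅, 673, ∅, ∅, 343, ∅, ∅]

4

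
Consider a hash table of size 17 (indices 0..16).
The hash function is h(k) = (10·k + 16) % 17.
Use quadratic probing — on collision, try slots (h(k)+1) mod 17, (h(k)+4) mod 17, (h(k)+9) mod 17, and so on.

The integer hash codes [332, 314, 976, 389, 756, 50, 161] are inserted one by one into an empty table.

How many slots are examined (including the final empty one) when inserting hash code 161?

Insert 332: h=4, slot 4 empty → index 4.
Insert 314: h=11, slot 11 empty → index 11.
Insert 976: h=1, slot 1 empty → index 1.
Insert 389: h=13, slot 13 empty → index 13.
Insert 756: h=11, slot 11 occupied → index 12.
Insert 50: h=6, slot 6 empty → index 6.
Insert 161: h=11, slots 11,12 occupied → index 15.
Table: [_, 976, _, _, 332, _, 50, _, _, _, _, 314, 756, 389, _, 161, _]

3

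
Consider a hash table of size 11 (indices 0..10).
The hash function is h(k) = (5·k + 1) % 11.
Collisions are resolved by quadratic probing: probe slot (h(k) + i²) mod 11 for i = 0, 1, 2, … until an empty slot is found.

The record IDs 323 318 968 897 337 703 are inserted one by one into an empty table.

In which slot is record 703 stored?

8

323 hashes to 10; slot 10 is free -> place at 10.
318 hashes to 7; slot 7 is free -> place at 7.
968 hashes to 1; slot 1 is free -> place at 1.
897 hashes to 9; slot 9 is free -> place at 9.
337 hashes to 3; slot 3 is free -> place at 3.
703 hashes to 7; 7 taken -> place at 8.
Table: [∅, 968, ∅, 337, ∅, ∅, ∅, 318, 703, 897, 323]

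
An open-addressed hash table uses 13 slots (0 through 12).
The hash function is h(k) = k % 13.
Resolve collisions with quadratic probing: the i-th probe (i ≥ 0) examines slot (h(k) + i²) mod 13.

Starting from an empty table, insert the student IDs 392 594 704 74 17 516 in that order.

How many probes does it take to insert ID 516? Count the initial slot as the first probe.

392: h=2 -> slot 2
594: h=9 -> slot 9
704: h=2, probe 2,3 -> slot 3
74: h=9, probe 9,10 -> slot 10
17: h=4 -> slot 4
516: h=9, probe 9,10,0 -> slot 0
Table: [516, ., 392, 704, 17, ., ., ., ., 594, 74, ., .]

3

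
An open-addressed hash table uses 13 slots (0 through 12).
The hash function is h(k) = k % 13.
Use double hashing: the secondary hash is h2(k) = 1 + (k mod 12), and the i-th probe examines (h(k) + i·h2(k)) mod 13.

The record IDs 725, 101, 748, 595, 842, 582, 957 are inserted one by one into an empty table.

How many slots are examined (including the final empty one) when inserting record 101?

2

725 hashes to 10; slot 10 is free => place at 10.
101 hashes to 10, h2=6; 10 taken => place at 3.
748 hashes to 7; slot 7 is free => place at 7.
595 hashes to 10, h2=8; 10 taken => place at 5.
842 hashes to 10, h2=3; 10 taken => place at 0.
582 hashes to 10, h2=7; 10 taken => place at 4.
957 hashes to 8; slot 8 is free => place at 8.
Table: [842, -, -, 101, 582, 595, -, 748, 957, -, 725, -, -]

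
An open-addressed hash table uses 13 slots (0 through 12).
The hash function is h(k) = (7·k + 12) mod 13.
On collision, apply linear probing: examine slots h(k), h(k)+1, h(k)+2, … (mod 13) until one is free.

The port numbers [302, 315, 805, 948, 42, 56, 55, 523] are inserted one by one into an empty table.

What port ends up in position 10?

55

302 hashes to 7; slot 7 is free => place at 7.
315 hashes to 7; 7 taken => place at 8.
805 hashes to 5; slot 5 is free => place at 5.
948 hashes to 5; 5 taken => place at 6.
42 hashes to 7; 7,8 taken => place at 9.
56 hashes to 1; slot 1 is free => place at 1.
55 hashes to 7; 7,8,9 taken => place at 10.
523 hashes to 7; 7,8,9,10 taken => place at 11.
Table: [-, 56, -, -, -, 805, 948, 302, 315, 42, 55, 523, -]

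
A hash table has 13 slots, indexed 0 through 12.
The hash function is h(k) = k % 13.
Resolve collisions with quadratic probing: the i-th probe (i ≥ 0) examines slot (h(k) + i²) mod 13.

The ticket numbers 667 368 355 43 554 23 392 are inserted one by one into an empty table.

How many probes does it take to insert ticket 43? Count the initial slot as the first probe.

667 hashes to 4; slot 4 is free → place at 4.
368 hashes to 4; 4 taken → place at 5.
355 hashes to 4; 4,5 taken → place at 8.
43 hashes to 4; 4,5,8 taken → place at 0.
554 hashes to 8; 8 taken → place at 9.
23 hashes to 10; slot 10 is free → place at 10.
392 hashes to 2; slot 2 is free → place at 2.
Table: [43, _, 392, _, 667, 368, _, _, 355, 554, 23, _, _]

4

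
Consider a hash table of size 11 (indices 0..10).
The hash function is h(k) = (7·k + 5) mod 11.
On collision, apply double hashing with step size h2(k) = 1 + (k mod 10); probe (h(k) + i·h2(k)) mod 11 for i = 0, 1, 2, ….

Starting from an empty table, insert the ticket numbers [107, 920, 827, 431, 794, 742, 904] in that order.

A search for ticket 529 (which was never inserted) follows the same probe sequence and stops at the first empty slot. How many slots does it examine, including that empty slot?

107: h=6 -> slot 6
920: h=10 -> slot 10
827: h=8 -> slot 8
431: h=8, h2=2, probe 8,10,1 -> slot 1
794: h=8, h2=5, probe 8,2 -> slot 2
742: h=7 -> slot 7
904: h=8, h2=5, probe 8,2,7,1,6,0 -> slot 0
Table: [904, 431, 794, —, —, —, 107, 742, 827, —, 920]
Lookup 529: h=1, h2=10, probe 1,0,10,9 → slot 9 empty, not found.

4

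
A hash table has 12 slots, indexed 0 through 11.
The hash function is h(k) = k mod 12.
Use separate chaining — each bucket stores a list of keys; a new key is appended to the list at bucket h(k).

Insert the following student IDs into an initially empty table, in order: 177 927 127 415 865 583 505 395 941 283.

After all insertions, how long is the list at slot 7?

4

Insert 177: h=9, bucket 9 empty → new chain.
Insert 927: h=3, bucket 3 empty → new chain.
Insert 127: h=7, bucket 7 empty → new chain.
Insert 415: h=7, bucket 7 nonempty → append to chain.
Insert 865: h=1, bucket 1 empty → new chain.
Insert 583: h=7, bucket 7 nonempty → append to chain.
Insert 505: h=1, bucket 1 nonempty → append to chain.
Insert 395: h=11, bucket 11 empty → new chain.
Insert 941: h=5, bucket 5 empty → new chain.
Insert 283: h=7, bucket 7 nonempty → append to chain.
Final buckets:
0: -
1: 865 -> 505
2: -
3: 927
4: -
5: 941
6: -
7: 127 -> 415 -> 583 -> 283
8: -
9: 177
10: -
11: 395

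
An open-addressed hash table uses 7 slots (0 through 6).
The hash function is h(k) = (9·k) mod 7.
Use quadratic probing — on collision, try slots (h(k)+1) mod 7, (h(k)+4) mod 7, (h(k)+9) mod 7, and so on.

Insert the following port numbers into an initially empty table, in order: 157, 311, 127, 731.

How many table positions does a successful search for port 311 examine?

157: h=6 -> slot 6
311: h=6, probe 6,0 -> slot 0
127: h=2 -> slot 2
731: h=6, probe 6,0,3 -> slot 3
Table: [311, _, 127, 731, _, _, 157]
Lookup 311: h=6, probe 6,0 → found at 0.

2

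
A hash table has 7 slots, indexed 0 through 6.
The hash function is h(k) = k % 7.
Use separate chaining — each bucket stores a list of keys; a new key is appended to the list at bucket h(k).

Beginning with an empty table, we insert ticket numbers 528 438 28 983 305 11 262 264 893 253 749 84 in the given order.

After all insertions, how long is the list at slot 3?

528 -> bucket 3
438 -> bucket 4
28 -> bucket 0
983 -> bucket 3 (collision)
305 -> bucket 4 (collision)
11 -> bucket 4 (collision)
262 -> bucket 3 (collision)
264 -> bucket 5
893 -> bucket 4 (collision)
253 -> bucket 1
749 -> bucket 0 (collision)
84 -> bucket 0 (collision)
Final buckets:
0: 28 -> 749 -> 84
1: 253
2: .
3: 528 -> 983 -> 262
4: 438 -> 305 -> 11 -> 893
5: 264
6: .

3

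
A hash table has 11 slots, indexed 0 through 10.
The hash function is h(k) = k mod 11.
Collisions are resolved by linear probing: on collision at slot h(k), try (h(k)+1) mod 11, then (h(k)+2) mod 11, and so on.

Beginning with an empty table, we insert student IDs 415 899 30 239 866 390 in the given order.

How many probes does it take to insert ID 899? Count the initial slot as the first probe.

415: h=8 → slot 8
899: h=8, probe 8,9 → slot 9
30: h=8, probe 8,9,10 → slot 10
239: h=8, probe 8,9,10,0 → slot 0
866: h=8, probe 8,9,10,0,1 → slot 1
390: h=5 → slot 5
Table: [239, 866, -, -, -, 390, -, -, 415, 899, 30]

2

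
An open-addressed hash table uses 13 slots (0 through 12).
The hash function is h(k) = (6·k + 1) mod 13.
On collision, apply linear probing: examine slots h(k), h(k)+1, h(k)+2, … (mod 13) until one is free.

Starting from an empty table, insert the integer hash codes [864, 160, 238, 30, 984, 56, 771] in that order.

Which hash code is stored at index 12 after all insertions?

864 hashes to 11; slot 11 is free => place at 11.
160 hashes to 12; slot 12 is free => place at 12.
238 hashes to 12; 12 taken => place at 0.
30 hashes to 12; 12,0 taken => place at 1.
984 hashes to 3; slot 3 is free => place at 3.
56 hashes to 12; 12,0,1 taken => place at 2.
771 hashes to 12; 12,0,1,2,3 taken => place at 4.
Table: [238, 30, 56, 984, 771, ∅, ∅, ∅, ∅, ∅, ∅, 864, 160]

160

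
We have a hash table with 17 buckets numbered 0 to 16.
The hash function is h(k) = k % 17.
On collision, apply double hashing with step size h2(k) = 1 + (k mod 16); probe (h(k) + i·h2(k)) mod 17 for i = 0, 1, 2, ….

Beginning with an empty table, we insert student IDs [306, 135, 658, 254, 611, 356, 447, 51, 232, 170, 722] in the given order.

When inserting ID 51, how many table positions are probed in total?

306 hashes to 0; slot 0 is free => place at 0.
135 hashes to 16; slot 16 is free => place at 16.
658 hashes to 12; slot 12 is free => place at 12.
254 hashes to 16, h2=15; 16 taken => place at 14.
611 hashes to 16, h2=4; 16 taken => place at 3.
356 hashes to 16, h2=5; 16 taken => place at 4.
447 hashes to 5; slot 5 is free => place at 5.
51 hashes to 0, h2=4; 0,4 taken => place at 8.
232 hashes to 11; slot 11 is free => place at 11.
170 hashes to 0, h2=11; 0,11,5,16 taken => place at 10.
722 hashes to 8, h2=3; 8,11,14,0,3 taken => place at 6.
Table: [306, ., ., 611, 356, 447, 722, ., 51, ., 170, 232, 658, ., 254, ., 135]

3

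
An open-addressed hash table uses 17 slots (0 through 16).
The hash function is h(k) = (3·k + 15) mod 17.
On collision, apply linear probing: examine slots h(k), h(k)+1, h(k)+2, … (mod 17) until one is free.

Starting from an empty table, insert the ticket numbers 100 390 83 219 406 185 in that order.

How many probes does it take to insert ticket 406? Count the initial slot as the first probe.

5

Insert 100: h=9, slot 9 empty -> index 9.
Insert 390: h=12, slot 12 empty -> index 12.
Insert 83: h=9, slot 9 occupied -> index 10.
Insert 219: h=9, slots 9,10 occupied -> index 11.
Insert 406: h=9, slots 9,10,11,12 occupied -> index 13.
Insert 185: h=9, slots 9,10,11,12,13 occupied -> index 14.
Table: [-, -, -, -, -, -, -, -, -, 100, 83, 219, 390, 406, 185, -, -]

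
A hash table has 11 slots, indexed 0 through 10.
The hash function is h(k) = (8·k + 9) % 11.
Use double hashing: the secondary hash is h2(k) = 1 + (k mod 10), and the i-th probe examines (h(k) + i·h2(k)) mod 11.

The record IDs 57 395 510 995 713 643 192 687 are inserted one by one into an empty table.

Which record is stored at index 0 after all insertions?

192

57: h=3 -> slot 3
395: h=1 -> slot 1
510: h=8 -> slot 8
995: h=5 -> slot 5
713: h=4 -> slot 4
643: h=5, h2=4, probe 5,9 -> slot 9
192: h=5, h2=3, probe 5,8,0 -> slot 0
687: h=5, h2=8, probe 5,2 -> slot 2
Table: [192, 395, 687, 57, 713, 995, _, _, 510, 643, _]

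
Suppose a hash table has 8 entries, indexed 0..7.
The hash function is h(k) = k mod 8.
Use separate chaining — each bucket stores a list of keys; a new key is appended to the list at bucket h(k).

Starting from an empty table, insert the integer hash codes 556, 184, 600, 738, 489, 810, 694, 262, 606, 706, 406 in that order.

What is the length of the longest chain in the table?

556 -> bucket 4
184 -> bucket 0
600 -> bucket 0 (collision)
738 -> bucket 2
489 -> bucket 1
810 -> bucket 2 (collision)
694 -> bucket 6
262 -> bucket 6 (collision)
606 -> bucket 6 (collision)
706 -> bucket 2 (collision)
406 -> bucket 6 (collision)
Final buckets:
0: 184 -> 600
1: 489
2: 738 -> 810 -> 706
3: -
4: 556
5: -
6: 694 -> 262 -> 606 -> 406
7: -

4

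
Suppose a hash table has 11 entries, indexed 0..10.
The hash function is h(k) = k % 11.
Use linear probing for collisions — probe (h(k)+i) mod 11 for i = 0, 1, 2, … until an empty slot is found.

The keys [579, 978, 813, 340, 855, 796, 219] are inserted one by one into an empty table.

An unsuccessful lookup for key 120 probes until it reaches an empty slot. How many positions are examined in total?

5

Insert 579: h=7, slot 7 empty => index 7.
Insert 978: h=10, slot 10 empty => index 10.
Insert 813: h=10, slot 10 occupied => index 0.
Insert 340: h=10, slots 10,0 occupied => index 1.
Insert 855: h=8, slot 8 empty => index 8.
Insert 796: h=4, slot 4 empty => index 4.
Insert 219: h=10, slots 10,0,1 occupied => index 2.
Table: [813, 340, 219, ., 796, ., ., 579, 855, ., 978]
Lookup 120: h=10, probe 10,0,1,2,3 → slot 3 empty, not found.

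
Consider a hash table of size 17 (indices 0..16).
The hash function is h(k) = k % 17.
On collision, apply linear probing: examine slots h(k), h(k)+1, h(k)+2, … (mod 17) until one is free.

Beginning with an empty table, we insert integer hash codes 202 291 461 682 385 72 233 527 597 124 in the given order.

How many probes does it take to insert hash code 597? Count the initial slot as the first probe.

202: h=15 → slot 15
291: h=2 → slot 2
461: h=2, probe 2,3 → slot 3
682: h=2, probe 2,3,4 → slot 4
385: h=11 → slot 11
72: h=4, probe 4,5 → slot 5
233: h=12 → slot 12
527: h=0 → slot 0
597: h=2, probe 2,3,4,5,6 → slot 6
124: h=5, probe 5,6,7 → slot 7
Table: [527, ., 291, 461, 682, 72, 597, 124, ., ., ., 385, 233, ., ., 202, .]

5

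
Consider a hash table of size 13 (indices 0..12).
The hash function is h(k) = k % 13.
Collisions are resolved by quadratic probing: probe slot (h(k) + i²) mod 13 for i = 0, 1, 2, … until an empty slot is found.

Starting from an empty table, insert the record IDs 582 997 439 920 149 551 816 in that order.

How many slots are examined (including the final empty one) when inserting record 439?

2

Insert 582: h=10, slot 10 empty -> index 10.
Insert 997: h=9, slot 9 empty -> index 9.
Insert 439: h=10, slot 10 occupied -> index 11.
Insert 920: h=10, slots 10,11 occupied -> index 1.
Insert 149: h=6, slot 6 empty -> index 6.
Insert 551: h=5, slot 5 empty -> index 5.
Insert 816: h=10, slots 10,11,1,6 occupied -> index 0.
Table: [816, 920, -, -, -, 551, 149, -, -, 997, 582, 439, -]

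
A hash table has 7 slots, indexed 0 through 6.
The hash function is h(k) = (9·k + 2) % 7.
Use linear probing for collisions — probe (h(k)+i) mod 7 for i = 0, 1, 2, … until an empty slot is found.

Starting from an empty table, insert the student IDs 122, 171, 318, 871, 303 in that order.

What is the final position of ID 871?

4

Insert 122: h=1, slot 1 empty -> index 1.
Insert 171: h=1, slot 1 occupied -> index 2.
Insert 318: h=1, slots 1,2 occupied -> index 3.
Insert 871: h=1, slots 1,2,3 occupied -> index 4.
Insert 303: h=6, slot 6 empty -> index 6.
Table: [., 122, 171, 318, 871, ., 303]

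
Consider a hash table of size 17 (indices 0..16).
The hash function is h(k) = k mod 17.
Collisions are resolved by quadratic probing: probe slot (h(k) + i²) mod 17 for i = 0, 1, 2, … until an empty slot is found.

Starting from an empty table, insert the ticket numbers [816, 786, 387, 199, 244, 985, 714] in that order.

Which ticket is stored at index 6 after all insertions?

816 hashes to 0; slot 0 is free -> place at 0.
786 hashes to 4; slot 4 is free -> place at 4.
387 hashes to 13; slot 13 is free -> place at 13.
199 hashes to 12; slot 12 is free -> place at 12.
244 hashes to 6; slot 6 is free -> place at 6.
985 hashes to 16; slot 16 is free -> place at 16.
714 hashes to 0; 0 taken -> place at 1.
Table: [816, 714, ., ., 786, ., 244, ., ., ., ., ., 199, 387, ., ., 985]

244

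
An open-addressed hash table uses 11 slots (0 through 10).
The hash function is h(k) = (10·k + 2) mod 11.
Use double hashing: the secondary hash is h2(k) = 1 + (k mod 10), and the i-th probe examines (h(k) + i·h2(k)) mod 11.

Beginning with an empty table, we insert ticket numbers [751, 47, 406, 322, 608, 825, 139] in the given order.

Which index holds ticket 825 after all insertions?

9

751: h=10 -> slot 10
47: h=10, h2=8, probe 10,7 -> slot 7
406: h=3 -> slot 3
322: h=10, h2=3, probe 10,2 -> slot 2
608: h=10, h2=9, probe 10,8 -> slot 8
825: h=2, h2=6, probe 2,8,3,9 -> slot 9
139: h=6 -> slot 6
Table: [-, -, 322, 406, -, -, 139, 47, 608, 825, 751]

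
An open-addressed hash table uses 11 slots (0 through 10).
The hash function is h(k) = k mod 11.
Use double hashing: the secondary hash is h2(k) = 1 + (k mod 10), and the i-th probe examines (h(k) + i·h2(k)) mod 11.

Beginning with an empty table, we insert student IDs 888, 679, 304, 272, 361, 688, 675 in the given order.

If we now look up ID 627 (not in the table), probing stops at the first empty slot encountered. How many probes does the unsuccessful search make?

888 hashes to 8; slot 8 is free → place at 8.
679 hashes to 8, h2=10; 8 taken → place at 7.
304 hashes to 7, h2=5; 7 taken → place at 1.
272 hashes to 8, h2=3; 8 taken → place at 0.
361 hashes to 9; slot 9 is free → place at 9.
688 hashes to 6; slot 6 is free → place at 6.
675 hashes to 4; slot 4 is free → place at 4.
Table: [272, 304, —, —, 675, —, 688, 679, 888, 361, —]
Lookup 627: h=0, h2=8, probe 0,8,5 → slot 5 empty, not found.

3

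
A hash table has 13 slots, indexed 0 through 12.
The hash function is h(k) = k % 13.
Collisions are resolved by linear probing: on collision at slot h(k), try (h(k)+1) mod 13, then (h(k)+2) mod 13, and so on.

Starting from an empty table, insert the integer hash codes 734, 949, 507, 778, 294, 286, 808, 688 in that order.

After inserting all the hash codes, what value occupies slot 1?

Insert 734: h=6, slot 6 empty -> index 6.
Insert 949: h=0, slot 0 empty -> index 0.
Insert 507: h=0, slot 0 occupied -> index 1.
Insert 778: h=11, slot 11 empty -> index 11.
Insert 294: h=8, slot 8 empty -> index 8.
Insert 286: h=0, slots 0,1 occupied -> index 2.
Insert 808: h=2, slot 2 occupied -> index 3.
Insert 688: h=12, slot 12 empty -> index 12.
Table: [949, 507, 286, 808, ., ., 734, ., 294, ., ., 778, 688]

507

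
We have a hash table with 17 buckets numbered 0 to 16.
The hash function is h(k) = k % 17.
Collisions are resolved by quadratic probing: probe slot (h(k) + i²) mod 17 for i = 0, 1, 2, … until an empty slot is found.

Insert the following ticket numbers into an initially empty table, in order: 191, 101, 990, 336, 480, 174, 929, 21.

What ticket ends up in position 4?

191: h=4 → slot 4
101: h=16 → slot 16
990: h=4, probe 4,5 → slot 5
336: h=13 → slot 13
480: h=4, probe 4,5,8 → slot 8
174: h=4, probe 4,5,8,13,3 → slot 3
929: h=11 → slot 11
21: h=4, probe 4,5,8,13,3,12 → slot 12
Table: [—, —, —, 174, 191, 990, —, —, 480, —, —, 929, 21, 336, —, —, 101]

191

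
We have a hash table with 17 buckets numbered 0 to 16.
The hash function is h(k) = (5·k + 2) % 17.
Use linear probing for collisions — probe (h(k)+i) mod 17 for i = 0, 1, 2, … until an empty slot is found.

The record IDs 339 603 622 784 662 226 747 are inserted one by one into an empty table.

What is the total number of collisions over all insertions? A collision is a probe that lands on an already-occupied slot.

339: h=14 => slot 14
603: h=8 => slot 8
622: h=1 => slot 1
784: h=12 => slot 12
662: h=14, probe 14,15 => slot 15
226: h=10 => slot 10
747: h=14, probe 14,15,16 => slot 16
Table: [-, 622, -, -, -, -, -, -, 603, -, 226, -, 784, -, 339, 662, 747]

3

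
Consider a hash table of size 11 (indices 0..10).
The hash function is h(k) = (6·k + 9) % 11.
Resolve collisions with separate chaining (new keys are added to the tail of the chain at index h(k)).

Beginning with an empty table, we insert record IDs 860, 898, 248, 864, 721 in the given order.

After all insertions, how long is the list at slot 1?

860 -> bucket 10
898 -> bucket 7
248 -> bucket 1
864 -> bucket 1 (collision)
721 -> bucket 1 (collision)
Final buckets:
0: _
1: 248 -> 864 -> 721
2: _
3: _
4: _
5: _
6: _
7: 898
8: _
9: _
10: 860

3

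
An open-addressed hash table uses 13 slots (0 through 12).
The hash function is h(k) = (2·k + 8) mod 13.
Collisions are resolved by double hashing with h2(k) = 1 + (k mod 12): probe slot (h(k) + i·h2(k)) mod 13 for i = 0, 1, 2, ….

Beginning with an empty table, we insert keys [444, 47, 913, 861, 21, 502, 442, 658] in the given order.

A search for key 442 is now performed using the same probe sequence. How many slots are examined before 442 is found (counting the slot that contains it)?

Insert 444: h=12, slot 12 empty → index 12.
Insert 47: h=11, slot 11 empty → index 11.
Insert 913: h=1, slot 1 empty → index 1.
Insert 861: h=1, h2=10, slots 1,11 occupied → index 8.
Insert 21: h=11, h2=10, slots 11,8 occupied → index 5.
Insert 502: h=11, h2=11, slot 11 occupied → index 9.
Insert 442: h=8, h2=11, slot 8 occupied → index 6.
Insert 658: h=11, h2=11, slots 11,9 occupied → index 7.
Table: [∅, 913, ∅, ∅, ∅, 21, 442, 658, 861, 502, ∅, 47, 444]
Lookup 442: h=8, h2=11, probe 8,6 → found at 6.

2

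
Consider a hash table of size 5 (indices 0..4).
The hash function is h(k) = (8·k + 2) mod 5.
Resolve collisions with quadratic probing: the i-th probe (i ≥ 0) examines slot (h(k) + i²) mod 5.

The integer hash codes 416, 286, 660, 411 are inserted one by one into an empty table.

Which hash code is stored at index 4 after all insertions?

416 hashes to 0; slot 0 is free => place at 0.
286 hashes to 0; 0 taken => place at 1.
660 hashes to 2; slot 2 is free => place at 2.
411 hashes to 0; 0,1 taken => place at 4.
Table: [416, 286, 660, ., 411]

411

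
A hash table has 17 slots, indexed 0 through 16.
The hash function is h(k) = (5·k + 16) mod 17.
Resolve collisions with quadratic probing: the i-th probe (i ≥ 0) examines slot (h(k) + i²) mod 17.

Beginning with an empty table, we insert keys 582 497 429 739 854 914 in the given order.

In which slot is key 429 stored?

582 hashes to 2; slot 2 is free => place at 2.
497 hashes to 2; 2 taken => place at 3.
429 hashes to 2; 2,3 taken => place at 6.
739 hashes to 5; slot 5 is free => place at 5.
854 hashes to 2; 2,3,6 taken => place at 11.
914 hashes to 13; slot 13 is free => place at 13.
Table: [∅, ∅, 582, 497, ∅, 739, 429, ∅, ∅, ∅, ∅, 854, ∅, 914, ∅, ∅, ∅]

6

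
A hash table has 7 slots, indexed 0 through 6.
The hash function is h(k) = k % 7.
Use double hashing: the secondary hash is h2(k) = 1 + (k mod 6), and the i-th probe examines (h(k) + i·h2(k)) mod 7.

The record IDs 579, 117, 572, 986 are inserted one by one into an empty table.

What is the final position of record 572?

1

579: h=5 → slot 5
117: h=5, h2=4, probe 5,2 → slot 2
572: h=5, h2=3, probe 5,1 → slot 1
986: h=6 → slot 6
Table: [—, 572, 117, —, —, 579, 986]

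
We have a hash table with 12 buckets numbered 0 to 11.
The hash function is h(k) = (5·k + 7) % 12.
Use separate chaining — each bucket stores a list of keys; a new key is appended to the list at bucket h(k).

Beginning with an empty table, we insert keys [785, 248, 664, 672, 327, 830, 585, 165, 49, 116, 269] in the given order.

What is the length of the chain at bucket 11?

785 → bucket 8
248 → bucket 11
664 → bucket 3
672 → bucket 7
327 → bucket 10
830 → bucket 5
585 → bucket 4
165 → bucket 4 (collision)
49 → bucket 0
116 → bucket 11 (collision)
269 → bucket 8 (collision)
Final buckets:
0: 49
1: ∅
2: ∅
3: 664
4: 585 -> 165
5: 830
6: ∅
7: 672
8: 785 -> 269
9: ∅
10: 327
11: 248 -> 116

2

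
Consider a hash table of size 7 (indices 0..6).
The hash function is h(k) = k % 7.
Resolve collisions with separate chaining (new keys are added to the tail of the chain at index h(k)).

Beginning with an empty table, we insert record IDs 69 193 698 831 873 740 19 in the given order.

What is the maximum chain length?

5

69 -> bucket 6
193 -> bucket 4
698 -> bucket 5
831 -> bucket 5 (collision)
873 -> bucket 5 (collision)
740 -> bucket 5 (collision)
19 -> bucket 5 (collision)
Final buckets:
0: _
1: _
2: _
3: _
4: 193
5: 698 -> 831 -> 873 -> 740 -> 19
6: 69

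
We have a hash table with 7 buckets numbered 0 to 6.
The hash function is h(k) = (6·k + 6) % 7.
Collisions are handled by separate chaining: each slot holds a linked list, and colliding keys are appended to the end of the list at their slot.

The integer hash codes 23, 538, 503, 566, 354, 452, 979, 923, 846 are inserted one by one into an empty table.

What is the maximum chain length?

6

23 -> bucket 4
538 -> bucket 0
503 -> bucket 0 (collision)
566 -> bucket 0 (collision)
354 -> bucket 2
452 -> bucket 2 (collision)
979 -> bucket 0 (collision)
923 -> bucket 0 (collision)
846 -> bucket 0 (collision)
Final buckets:
0: 538 -> 503 -> 566 -> 979 -> 923 -> 846
1: _
2: 354 -> 452
3: _
4: 23
5: _
6: _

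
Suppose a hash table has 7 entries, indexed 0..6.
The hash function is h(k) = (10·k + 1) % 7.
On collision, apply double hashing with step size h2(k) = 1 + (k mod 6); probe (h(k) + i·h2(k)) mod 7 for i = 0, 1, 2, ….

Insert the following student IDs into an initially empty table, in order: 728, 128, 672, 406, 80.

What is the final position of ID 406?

728: h=1 => slot 1
128: h=0 => slot 0
672: h=1, h2=1, probe 1,2 => slot 2
406: h=1, h2=5, probe 1,6 => slot 6
80: h=3 => slot 3
Table: [128, 728, 672, 80, _, _, 406]

6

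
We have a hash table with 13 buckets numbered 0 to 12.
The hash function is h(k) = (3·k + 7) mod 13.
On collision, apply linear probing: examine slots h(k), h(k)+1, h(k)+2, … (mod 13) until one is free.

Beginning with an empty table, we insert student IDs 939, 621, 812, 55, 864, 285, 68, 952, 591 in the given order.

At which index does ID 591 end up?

1

Insert 939: h=3, slot 3 empty → index 3.
Insert 621: h=11, slot 11 empty → index 11.
Insert 812: h=12, slot 12 empty → index 12.
Insert 55: h=3, slot 3 occupied → index 4.
Insert 864: h=12, slot 12 occupied → index 0.
Insert 285: h=4, slot 4 occupied → index 5.
Insert 68: h=3, slots 3,4,5 occupied → index 6.
Insert 952: h=3, slots 3,4,5,6 occupied → index 7.
Insert 591: h=12, slots 12,0 occupied → index 1.
Table: [864, 591, ∅, 939, 55, 285, 68, 952, ∅, ∅, ∅, 621, 812]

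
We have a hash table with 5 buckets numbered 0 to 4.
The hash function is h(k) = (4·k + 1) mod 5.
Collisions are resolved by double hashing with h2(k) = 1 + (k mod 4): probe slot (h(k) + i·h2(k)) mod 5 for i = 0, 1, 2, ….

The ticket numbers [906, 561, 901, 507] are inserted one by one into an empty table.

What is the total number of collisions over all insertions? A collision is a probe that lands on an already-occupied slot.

4

906 hashes to 0; slot 0 is free → place at 0.
561 hashes to 0, h2=2; 0 taken → place at 2.
901 hashes to 0, h2=2; 0,2 taken → place at 4.
507 hashes to 4, h2=4; 4 taken → place at 3.
Table: [906, ∅, 561, 507, 901]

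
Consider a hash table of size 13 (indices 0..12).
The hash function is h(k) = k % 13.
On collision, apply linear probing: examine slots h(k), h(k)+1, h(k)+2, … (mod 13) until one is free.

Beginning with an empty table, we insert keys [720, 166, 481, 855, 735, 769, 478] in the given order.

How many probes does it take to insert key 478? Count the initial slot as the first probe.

3

Insert 720: h=5, slot 5 empty → index 5.
Insert 166: h=10, slot 10 empty → index 10.
Insert 481: h=0, slot 0 empty → index 0.
Insert 855: h=10, slot 10 occupied → index 11.
Insert 735: h=7, slot 7 empty → index 7.
Insert 769: h=2, slot 2 empty → index 2.
Insert 478: h=10, slots 10,11 occupied → index 12.
Table: [481, _, 769, _, _, 720, _, 735, _, _, 166, 855, 478]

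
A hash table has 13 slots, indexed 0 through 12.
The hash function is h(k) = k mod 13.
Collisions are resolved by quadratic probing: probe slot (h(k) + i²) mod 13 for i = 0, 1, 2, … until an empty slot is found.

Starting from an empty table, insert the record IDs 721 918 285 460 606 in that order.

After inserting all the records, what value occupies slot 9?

606

Insert 721: h=6, slot 6 empty => index 6.
Insert 918: h=8, slot 8 empty => index 8.
Insert 285: h=12, slot 12 empty => index 12.
Insert 460: h=5, slot 5 empty => index 5.
Insert 606: h=8, slot 8 occupied => index 9.
Table: [-, -, -, -, -, 460, 721, -, 918, 606, -, -, 285]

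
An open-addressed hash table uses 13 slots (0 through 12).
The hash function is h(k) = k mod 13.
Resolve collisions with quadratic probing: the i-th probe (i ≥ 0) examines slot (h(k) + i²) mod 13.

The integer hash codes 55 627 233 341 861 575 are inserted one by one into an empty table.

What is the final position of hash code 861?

6

55: h=3 → slot 3
627: h=3, probe 3,4 → slot 4
233: h=12 → slot 12
341: h=3, probe 3,4,7 → slot 7
861: h=3, probe 3,4,7,12,6 → slot 6
575: h=3, probe 3,4,7,12,6,2 → slot 2
Table: [∅, ∅, 575, 55, 627, ∅, 861, 341, ∅, ∅, ∅, ∅, 233]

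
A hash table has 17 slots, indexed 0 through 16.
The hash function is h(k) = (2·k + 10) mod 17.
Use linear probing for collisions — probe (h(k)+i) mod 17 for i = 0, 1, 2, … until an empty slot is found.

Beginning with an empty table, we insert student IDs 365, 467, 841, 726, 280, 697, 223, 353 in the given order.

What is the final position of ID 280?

365 hashes to 9; slot 9 is free -> place at 9.
467 hashes to 9; 9 taken -> place at 10.
841 hashes to 9; 9,10 taken -> place at 11.
726 hashes to 0; slot 0 is free -> place at 0.
280 hashes to 9; 9,10,11 taken -> place at 12.
697 hashes to 10; 10,11,12 taken -> place at 13.
223 hashes to 14; slot 14 is free -> place at 14.
353 hashes to 2; slot 2 is free -> place at 2.
Table: [726, _, 353, _, _, _, _, _, _, 365, 467, 841, 280, 697, 223, _, _]

12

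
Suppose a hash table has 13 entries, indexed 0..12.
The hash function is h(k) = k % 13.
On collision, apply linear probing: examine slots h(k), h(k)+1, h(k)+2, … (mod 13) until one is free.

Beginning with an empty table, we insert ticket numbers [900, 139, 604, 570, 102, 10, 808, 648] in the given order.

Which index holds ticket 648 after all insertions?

0

Insert 900: h=3, slot 3 empty -> index 3.
Insert 139: h=9, slot 9 empty -> index 9.
Insert 604: h=6, slot 6 empty -> index 6.
Insert 570: h=11, slot 11 empty -> index 11.
Insert 102: h=11, slot 11 occupied -> index 12.
Insert 10: h=10, slot 10 empty -> index 10.
Insert 808: h=2, slot 2 empty -> index 2.
Insert 648: h=11, slots 11,12 occupied -> index 0.
Table: [648, —, 808, 900, —, —, 604, —, —, 139, 10, 570, 102]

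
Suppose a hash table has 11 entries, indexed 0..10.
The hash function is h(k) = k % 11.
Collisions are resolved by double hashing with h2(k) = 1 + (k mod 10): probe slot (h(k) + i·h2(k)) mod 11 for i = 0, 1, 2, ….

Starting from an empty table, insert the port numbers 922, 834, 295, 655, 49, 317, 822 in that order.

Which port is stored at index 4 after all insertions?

Insert 922: h=9, slot 9 empty -> index 9.
Insert 834: h=9, h2=5, slot 9 occupied -> index 3.
Insert 295: h=9, h2=6, slot 9 occupied -> index 4.
Insert 655: h=6, slot 6 empty -> index 6.
Insert 49: h=5, slot 5 empty -> index 5.
Insert 317: h=9, h2=8, slots 9,6,3 occupied -> index 0.
Insert 822: h=8, slot 8 empty -> index 8.
Table: [317, ., ., 834, 295, 49, 655, ., 822, 922, .]

295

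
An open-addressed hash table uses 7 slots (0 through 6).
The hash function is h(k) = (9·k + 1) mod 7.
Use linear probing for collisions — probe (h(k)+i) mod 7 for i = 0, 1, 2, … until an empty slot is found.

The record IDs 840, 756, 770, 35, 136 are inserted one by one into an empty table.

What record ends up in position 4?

840 hashes to 1; slot 1 is free → place at 1.
756 hashes to 1; 1 taken → place at 2.
770 hashes to 1; 1,2 taken → place at 3.
35 hashes to 1; 1,2,3 taken → place at 4.
136 hashes to 0; slot 0 is free → place at 0.
Table: [136, 840, 756, 770, 35, _, _]

35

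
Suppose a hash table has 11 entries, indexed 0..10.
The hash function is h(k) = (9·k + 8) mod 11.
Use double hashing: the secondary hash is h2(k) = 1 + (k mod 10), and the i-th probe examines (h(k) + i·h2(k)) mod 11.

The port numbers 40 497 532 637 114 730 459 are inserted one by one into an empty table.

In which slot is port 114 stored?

40 hashes to 5; slot 5 is free -> place at 5.
497 hashes to 4; slot 4 is free -> place at 4.
532 hashes to 0; slot 0 is free -> place at 0.
637 hashes to 10; slot 10 is free -> place at 10.
114 hashes to 0, h2=5; 0,5,10,4 taken -> place at 9.
730 hashes to 0, h2=1; 0 taken -> place at 1.
459 hashes to 3; slot 3 is free -> place at 3.
Table: [532, 730, ., 459, 497, 40, ., ., ., 114, 637]

9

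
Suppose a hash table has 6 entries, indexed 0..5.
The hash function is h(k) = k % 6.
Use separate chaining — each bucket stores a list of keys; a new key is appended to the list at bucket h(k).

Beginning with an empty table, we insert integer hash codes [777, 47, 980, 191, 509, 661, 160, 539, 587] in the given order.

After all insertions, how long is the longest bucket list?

777 -> bucket 3
47 -> bucket 5
980 -> bucket 2
191 -> bucket 5 (collision)
509 -> bucket 5 (collision)
661 -> bucket 1
160 -> bucket 4
539 -> bucket 5 (collision)
587 -> bucket 5 (collision)
Final buckets:
0: -
1: 661
2: 980
3: 777
4: 160
5: 47 -> 191 -> 509 -> 539 -> 587

5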